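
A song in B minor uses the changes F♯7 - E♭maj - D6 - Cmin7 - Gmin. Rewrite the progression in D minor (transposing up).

A7 Gbmaj F6 Ebmin7 Bbmin

B minor up to D minor is a minor third; each chord root moves by that interval while the quality stays the same.
F♯7: root F♯ up a minor third → A, giving A7.
E♭maj: root E♭ up a minor third → Gb, giving Gbmaj.
D6: root D up a minor third → F, giving F6.
Cmin7: root C up a minor third → Eb, giving Ebmin7.
Gmin: root G up a minor third → Bb, giving Bbmin.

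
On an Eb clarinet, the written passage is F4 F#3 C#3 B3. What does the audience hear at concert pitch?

Ab4 A3 E3 D4

Written C4 on the Eb clarinet sounds as Eb4, a minor third higher; apply that shift to every note.
F4 to Ab4
F#3 to A3
C#3 to E3
B3 to D4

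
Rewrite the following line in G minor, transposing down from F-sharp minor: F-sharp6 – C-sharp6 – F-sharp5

G5 D5 G4

From F-sharp down to G is a major seventh; apply that to each pitch.
F#6 becomes G5
C#6 becomes D5
F#5 becomes G4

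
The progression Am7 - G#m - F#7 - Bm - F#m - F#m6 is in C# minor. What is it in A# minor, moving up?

F#m7 E#m D#7 G#m D#m D#m6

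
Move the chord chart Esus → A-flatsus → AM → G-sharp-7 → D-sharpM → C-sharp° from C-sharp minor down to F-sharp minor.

Asus Dbsus DM C#-7 G#M F#°

C-sharp minor down to F-sharp minor is a perfect fifth; each chord root moves by that interval while the quality stays the same.
Esus: root E down a perfect fifth → A, giving Asus.
A-flatsus: root A-flat down a perfect fifth → Db, giving Dbsus.
AM: root A down a perfect fifth → D, giving DM.
G-sharp-7: root G-sharp down a perfect fifth → C#, giving C#-7.
D-sharpM: root D-sharp down a perfect fifth → G#, giving G#M.
C-sharp°: root C-sharp down a perfect fifth → F#, giving F#°.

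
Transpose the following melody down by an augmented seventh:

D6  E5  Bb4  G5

D6 becomes Ebb5
E5 becomes Fb4
Bb4 becomes Cbb4
G5 becomes Abb4

Ebb5 Fb4 Cbb4 Abb4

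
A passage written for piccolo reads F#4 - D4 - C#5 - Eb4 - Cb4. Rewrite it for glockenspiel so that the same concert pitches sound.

F#3 D3 C#4 Eb3 Cb3

First find concert pitch: the piccolo sounds a perfect octave above written, so F#4 D4 C#5 Eb4 Cb4 sounds F#5 D5 C#6 Eb5 Cb5.
Then write for glockenspiel: it sounds a perfect fifteenth above written, so the part must be a perfect fifteenth below concert.
F#5 → F#3
D5 → D3
C#6 → C#4
Eb5 → Eb3
Cb5 → Cb3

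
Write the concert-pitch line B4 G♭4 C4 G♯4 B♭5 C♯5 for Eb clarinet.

G#4 Eb4 A3 E#4 G5 A#4

The Eb clarinet sounds a minor third above written, so the written part must be a minor third below concert — transpose each note down.
B4 becomes G#4
Gb4 becomes Eb4
C4 becomes A3
G#4 becomes E#4
Bb5 becomes G5
C#5 becomes A#4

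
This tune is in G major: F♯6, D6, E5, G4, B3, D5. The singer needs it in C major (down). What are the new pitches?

G major to C major down is a perfect fifth, so every note moves down by that interval.
F#6 → B5
D6 → G5
E5 → A4
G4 → C4
B3 → E3
D5 → G4

B5 G5 A4 C4 E3 G4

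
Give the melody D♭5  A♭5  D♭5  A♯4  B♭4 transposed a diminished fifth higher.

Abb5 Ebb6 Abb5 E5 Fb5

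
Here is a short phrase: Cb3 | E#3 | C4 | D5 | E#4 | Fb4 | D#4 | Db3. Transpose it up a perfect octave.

Cb4 E#4 C5 D6 E#5 Fb5 D#5 Db4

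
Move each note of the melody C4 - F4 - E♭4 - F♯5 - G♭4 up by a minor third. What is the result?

Eb4 Ab4 Gb4 A5 Bbb4

C4 gives Eb4
F4 gives Ab4
Eb4 gives Gb4
F#5 gives A5
Gb4 gives Bbb4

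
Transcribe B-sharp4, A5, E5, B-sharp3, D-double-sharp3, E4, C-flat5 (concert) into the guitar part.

B#5 A6 E6 B#4 D##4 E5 Cb6

Written C4 sounds as C3 on the guitar, so concert pitches are written a perfect octave up.
B#4 → B#5
A5 → A6
E5 → E6
B#3 → B#4
D##3 → D##4
E4 → E5
Cb5 → Cb6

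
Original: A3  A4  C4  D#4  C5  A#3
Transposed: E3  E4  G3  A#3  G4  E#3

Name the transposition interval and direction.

down a perfect fourth

From A3 to E3 is 4 letter names — a fourth of some quality.
E3 to A3 is 5 semitones, which makes it a perfect fourth; the second version is lower, so the direction is down.
Checking another pair — A#3 → E#3 — gives the same interval.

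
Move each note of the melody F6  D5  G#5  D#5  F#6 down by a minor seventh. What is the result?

G5 E4 A#4 E#4 G#5

F6 down a minor seventh is G5.
D5: a seventh down reaches E, and 10 semitones makes it E4.
G#5: a seventh down reaches A, and 10 semitones makes it A#4.
A minor seventh down from D#5 gives E#4.
A minor seventh down from F#6 gives G#5.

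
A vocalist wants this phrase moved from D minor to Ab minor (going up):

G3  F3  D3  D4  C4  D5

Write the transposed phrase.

Db4 Cb4 Ab3 Ab4 Gb4 Ab5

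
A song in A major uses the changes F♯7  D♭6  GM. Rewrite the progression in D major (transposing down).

B7 Gb6 CM

A major down to D major is a perfect fifth; each chord root moves by that interval while the quality stays the same.
F♯7: root F♯ down a perfect fifth → B, giving B7.
D♭6: root D♭ down a perfect fifth → Gb, giving Gb6.
GM: root G down a perfect fifth → C, giving CM.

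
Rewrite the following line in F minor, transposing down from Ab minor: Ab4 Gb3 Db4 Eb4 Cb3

From Ab down to F is a minor third; apply that to each pitch.
Ab4 gives F4
Gb3 gives Eb3
Db4 gives Bb3
Eb4 gives C4
Cb3 gives Ab2

F4 Eb3 Bb3 C4 Ab2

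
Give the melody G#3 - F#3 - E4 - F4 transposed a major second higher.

A#3 G#3 F#4 G4

G#3: a second up reaches A, and 2 semitones makes it A#3.
A major second up from F#3 gives G#3.
A major second up from E4 gives F#4.
A major second up from F4 gives G4.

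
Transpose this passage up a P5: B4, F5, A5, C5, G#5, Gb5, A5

B4 gives F#5
F5 gives C6
A5 gives E6
C5 gives G5
G#5 gives D#6
Gb5 gives Db6
A5 gives E6

F#5 C6 E6 G5 D#6 Db6 E6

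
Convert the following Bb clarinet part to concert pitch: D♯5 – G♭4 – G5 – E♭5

C#5 Fb4 F5 Db5

The Bb clarinet sounds a major second below written, so transpose each written note down a major second.
D#5 becomes C#5
Gb4 becomes Fb4
G5 becomes F5
Eb5 becomes Db5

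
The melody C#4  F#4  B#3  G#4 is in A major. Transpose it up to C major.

E4 A4 D#4 B4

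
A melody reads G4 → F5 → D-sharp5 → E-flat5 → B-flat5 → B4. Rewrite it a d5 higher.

Db5 Cb6 A5 Bbb5 Fb6 F5

G4: a fifth up reaches D, and 6 semitones makes it Db5.
A diminished fifth up from F5 gives Cb6.
D#5: a fifth up reaches A, and 6 semitones makes it A5.
Eb5 up a diminished fifth is Bbb5.
Bb5: a fifth up reaches F, and 6 semitones makes it Fb6.
A diminished fifth up from B4 gives F5.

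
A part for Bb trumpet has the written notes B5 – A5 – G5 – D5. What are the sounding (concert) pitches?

A5 G5 F5 C5

Written C4 on the Bb trumpet sounds as Bb3, a major second lower; apply that shift to every note.
B5 → A5
A5 → G5
G5 → F5
D5 → C5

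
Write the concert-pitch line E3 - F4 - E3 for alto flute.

The alto flute sounds a perfect fourth below written, so the written part must be a perfect fourth above concert — transpose each note up.
E3 gives A3
F4 gives Bb4
E3 gives A3

A3 Bb4 A3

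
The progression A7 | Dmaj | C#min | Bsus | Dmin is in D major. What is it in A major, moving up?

D major up to A major is a perfect fifth; each chord root moves by that interval while the quality stays the same.
A7: root A up a perfect fifth → E, giving E7.
Dmaj: root D up a perfect fifth → A, giving Amaj.
C#min: root C# up a perfect fifth → G#, giving G#min.
Bsus: root B up a perfect fifth → F#, giving F#sus.
Dmin: root D up a perfect fifth → A, giving Amin.

E7 Amaj G#min F#sus Amin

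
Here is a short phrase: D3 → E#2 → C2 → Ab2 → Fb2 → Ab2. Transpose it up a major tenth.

D3 -> F#4
E#2 -> G##3
C2 -> E3
Ab2 -> C4
Fb2 -> Ab3
Ab2 -> C4

F#4 G##3 E3 C4 Ab3 C4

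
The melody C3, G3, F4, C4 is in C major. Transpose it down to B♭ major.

From C down to B♭ is a major second; apply that to each pitch.
C3 gives Bb2
G3 gives F3
F4 gives Eb4
C4 gives Bb3

Bb2 F3 Eb4 Bb3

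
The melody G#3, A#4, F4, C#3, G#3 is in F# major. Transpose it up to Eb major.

F4 G5 Ebb5 Bb3 F4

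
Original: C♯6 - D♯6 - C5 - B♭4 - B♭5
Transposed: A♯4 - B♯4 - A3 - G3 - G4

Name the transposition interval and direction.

Take the first pair: C#6 → A#4. C to A spans 10 letter names, so the interval is some kind of tenth.
A#4 to C#6 is 15 semitones, which makes it a minor tenth; the second version is lower, so the direction is down.
Checking another pair — Bb5 → G4 — gives the same interval.

down a minor tenth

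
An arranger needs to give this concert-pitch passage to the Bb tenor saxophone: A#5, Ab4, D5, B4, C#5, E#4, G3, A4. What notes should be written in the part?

B#6 Bb5 E6 C#6 D#6 F##5 A4 B5

The Bb tenor saxophone sounds a major ninth below written, so the written part must be a major ninth above concert — transpose each note up.
A#5 to B#6
Ab4 to Bb5
D5 to E6
B4 to C#6
C#5 to D#6
E#4 to F##5
G3 to A4
A4 to B5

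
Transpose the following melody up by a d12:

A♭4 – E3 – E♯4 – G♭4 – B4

Ebb6 Bb4 B5 Dbb6 F6

Ab4 -> Ebb6
E3 -> Bb4
E#4 -> B5
Gb4 -> Dbb6
B4 -> F6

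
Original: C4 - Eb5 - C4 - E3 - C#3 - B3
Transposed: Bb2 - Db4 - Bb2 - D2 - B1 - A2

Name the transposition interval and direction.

Take the first pair: C4 → Bb2. C to B spans 9 letter names, so the interval is some kind of ninth.
Bb2 to C4 is 14 semitones, which makes it a major ninth; the second version is lower, so the direction is down.
Checking another pair — B3 → A2 — gives the same interval.

down a major ninth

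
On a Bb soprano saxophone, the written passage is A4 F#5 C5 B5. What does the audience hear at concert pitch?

G4 E5 Bb4 A5

Written C4 on the Bb soprano saxophone sounds as Bb3, a major second lower; apply that shift to every note.
A4 to G4
F#5 to E5
C5 to Bb4
B5 to A5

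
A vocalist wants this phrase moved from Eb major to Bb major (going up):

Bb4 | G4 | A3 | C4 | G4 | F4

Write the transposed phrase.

F5 D5 E4 G4 D5 C5

Eb major to Bb major up is a perfect fifth, so every note moves up by that interval.
Bb4 to F5
G4 to D5
A3 to E4
C4 to G4
G4 to D5
F4 to C5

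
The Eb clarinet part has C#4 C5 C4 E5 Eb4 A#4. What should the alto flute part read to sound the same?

First find concert pitch: the Eb clarinet sounds a minor third above written, so C#4 C5 C4 E5 Eb4 A#4 sounds E4 Eb5 Eb4 G5 Gb4 C#5.
Then write for alto flute: it sounds a perfect fourth below written, so the part must be a perfect fourth above concert.
E4 → A4
Eb5 → Ab5
Eb4 → Ab4
G5 → C6
Gb4 → Cb5
C#5 → F#5

A4 Ab5 Ab4 C6 Cb5 F#5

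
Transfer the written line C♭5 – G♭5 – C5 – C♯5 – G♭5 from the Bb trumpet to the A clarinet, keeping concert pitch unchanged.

First find concert pitch: the Bb trumpet sounds a major second below written, so C♭5 G♭5 C5 C♯5 G♭5 sounds Bbb4 Fb5 Bb4 B4 Fb5.
Then write for A clarinet: it sounds a minor third below written, so the part must be a minor third above concert.
Bbb4 → Dbb5
Fb5 → Abb5
Bb4 → Db5
B4 → D5
Fb5 → Abb5

Dbb5 Abb5 Db5 D5 Abb5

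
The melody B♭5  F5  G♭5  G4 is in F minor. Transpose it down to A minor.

D5 A4 Bb4 B3

From F down to A is a minor sixth; apply that to each pitch.
Bb5 to D5
F5 to A4
Gb5 to Bb4
G4 to B3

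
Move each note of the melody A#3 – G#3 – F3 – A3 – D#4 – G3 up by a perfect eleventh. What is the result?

A#3 → D#5
G#3 → C#5
F3 → Bb4
A3 → D5
D#4 → G#5
G3 → C5

D#5 C#5 Bb4 D5 G#5 C5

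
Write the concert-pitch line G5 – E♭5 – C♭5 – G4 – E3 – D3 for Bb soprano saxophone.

A5 F5 Db5 A4 F#3 E3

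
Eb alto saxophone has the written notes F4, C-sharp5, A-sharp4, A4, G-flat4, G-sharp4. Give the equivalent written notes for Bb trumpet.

First find concert pitch: the Eb alto saxophone sounds a major sixth below written, so F4 C-sharp5 A-sharp4 A4 G-flat4 G-sharp4 sounds Ab3 E4 C#4 C4 Bbb3 B3.
Then write for Bb trumpet: it sounds a major second below written, so the part must be a major second above concert.
Ab3 → Bb3
E4 → F#4
C#4 → D#4
C4 → D4
Bbb3 → Cb4
B3 → C#4

Bb3 F#4 D#4 D4 Cb4 C#4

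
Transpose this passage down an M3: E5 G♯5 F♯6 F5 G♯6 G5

C5 E5 D6 Db5 E6 Eb5

E5 becomes C5
G#5 becomes E5
F#6 becomes D6
F5 becomes Db5
G#6 becomes E6
G5 becomes Eb5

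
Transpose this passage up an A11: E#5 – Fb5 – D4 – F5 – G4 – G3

A##6 Bb6 G#5 B6 C#6 C#5

E#5 up an augmented eleventh is A##6.
Fb5: an eleventh up reaches B, and 18 semitones makes it Bb6.
D4 up an augmented eleventh is G#5.
An augmented eleventh up from F5 gives B6.
G4: an eleventh up reaches C, and 18 semitones makes it C#6.
An augmented eleventh up from G3 gives C#5.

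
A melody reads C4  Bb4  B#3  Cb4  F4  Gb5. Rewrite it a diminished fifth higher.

Gb4 Fb5 F#4 Gbb4 Cb5 Dbb6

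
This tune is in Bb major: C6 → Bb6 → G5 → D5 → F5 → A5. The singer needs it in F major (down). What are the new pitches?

Bb major to F major down is a perfect fourth, so every note moves down by that interval.
C6 to G5
Bb6 to F6
G5 to D5
D5 to A4
F5 to C5
A5 to E5

G5 F6 D5 A4 C5 E5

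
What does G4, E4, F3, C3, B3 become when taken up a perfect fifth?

G4 up a perfect fifth is D5.
E4 up a perfect fifth is B4.
F3: a fifth up reaches C, and 7 semitones makes it C4.
A perfect fifth up from C3 gives G3.
A perfect fifth up from B3 gives F#4.

D5 B4 C4 G3 F#4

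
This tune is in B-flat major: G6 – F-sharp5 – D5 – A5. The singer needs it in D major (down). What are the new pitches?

B5 A#4 F#4 C#5

B-flat major to D major down is a minor sixth, so every note moves down by that interval.
G6 gives B5
F#5 gives A#4
D5 gives F#4
A5 gives C#5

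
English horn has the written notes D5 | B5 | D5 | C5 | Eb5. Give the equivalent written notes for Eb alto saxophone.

E5 C#6 E5 D5 F5

First find concert pitch: the English horn sounds a perfect fifth below written, so D5 B5 D5 C5 Eb5 sounds G4 E5 G4 F4 Ab4.
Then write for Eb alto saxophone: it sounds a major sixth below written, so the part must be a major sixth above concert.
G4 → E5
E5 → C#6
G4 → E5
F4 → D5
Ab4 → F5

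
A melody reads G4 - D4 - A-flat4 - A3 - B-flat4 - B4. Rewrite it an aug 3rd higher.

An augmented third up from G4 gives B#4.
D4 up an augmented third is F##4.
Ab4: a third up reaches C, and 5 semitones makes it C#5.
A3 up an augmented third is C##4.
An augmented third up from Bb4 gives D#5.
B4: a third up reaches D, and 5 semitones makes it D##5.

B#4 F##4 C#5 C##4 D#5 D##5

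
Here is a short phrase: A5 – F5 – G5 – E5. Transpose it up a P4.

A5 becomes D6
F5 becomes Bb5
G5 becomes C6
E5 becomes A5

D6 Bb5 C6 A5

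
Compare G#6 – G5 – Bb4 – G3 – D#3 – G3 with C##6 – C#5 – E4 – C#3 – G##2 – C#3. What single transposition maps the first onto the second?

down a diminished fifth

From G#6 to C##6 is 5 letter names — a fifth of some quality.
C##6 to G#6 is 6 semitones, which makes it a diminished fifth; the second version is lower, so the direction is down.
Checking another pair — G3 → C#3 — gives the same interval.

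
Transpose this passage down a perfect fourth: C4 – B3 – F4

C4 -> G3
B3 -> F#3
F4 -> C4

G3 F#3 C4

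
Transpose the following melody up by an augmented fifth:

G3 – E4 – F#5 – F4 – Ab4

D#4 B#4 C##6 C#5 E5

G3: a fifth up reaches D, and 8 semitones makes it D#4.
An augmented fifth up from E4 gives B#4.
F#5: a fifth up reaches C, and 8 semitones makes it C##6.
F4: a fifth up reaches C, and 8 semitones makes it C#5.
Ab4: a fifth up reaches E, and 8 semitones makes it E5.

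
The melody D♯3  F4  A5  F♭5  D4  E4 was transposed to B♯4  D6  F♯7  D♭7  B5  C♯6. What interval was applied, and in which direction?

up a major thirteenth

Take the first pair: D#3 → B#4. D to B spans 13 letter names, so the interval is some kind of thirteenth.
D#3 to B#4 is 21 semitones, which makes it a major thirteenth; the second version is higher, so the direction is up.
Checking another pair — E4 → C#6 — gives the same interval.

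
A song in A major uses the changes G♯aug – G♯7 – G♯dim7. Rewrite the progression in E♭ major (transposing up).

Daug D7 Ddim7

A major up to E♭ major is a diminished fifth; each chord root moves by that interval while the quality stays the same.
G♯aug: root G♯ up a diminished fifth → D, giving Daug.
G♯7: root G♯ up a diminished fifth → D, giving D7.
G♯dim7: root G♯ up a diminished fifth → D, giving Ddim7.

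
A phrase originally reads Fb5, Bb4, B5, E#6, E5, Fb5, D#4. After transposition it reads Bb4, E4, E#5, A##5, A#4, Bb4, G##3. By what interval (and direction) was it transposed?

From Fb5 to Bb4 is 5 letter names — a fifth of some quality.
Bb4 to Fb5 is 6 semitones, which makes it a diminished fifth; the second version is lower, so the direction is down.
Checking another pair — D#4 → G##3 — gives the same interval.

down a diminished fifth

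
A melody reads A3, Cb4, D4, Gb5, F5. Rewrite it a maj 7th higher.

G#4 Bb4 C#5 F6 E6

A3 → G#4
Cb4 → Bb4
D4 → C#5
Gb5 → F6
F5 → E6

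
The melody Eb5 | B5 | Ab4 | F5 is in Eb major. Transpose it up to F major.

F5 C#6 Bb4 G5

From Eb up to F is a major second; apply that to each pitch.
Eb5 becomes F5
B5 becomes C#6
Ab4 becomes Bb4
F5 becomes G5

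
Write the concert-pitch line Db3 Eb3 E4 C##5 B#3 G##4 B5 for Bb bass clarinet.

Eb4 F4 F#5 D##6 C##5 A##5 C#7

Written C4 sounds as Bb2 on the Bb bass clarinet, so concert pitches are written a major ninth up.
Db3 to Eb4
Eb3 to F4
E4 to F#5
C##5 to D##6
B#3 to C##5
G##4 to A##5
B5 to C#7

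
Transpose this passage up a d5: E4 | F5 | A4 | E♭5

Bb4 Cb6 Eb5 Bbb5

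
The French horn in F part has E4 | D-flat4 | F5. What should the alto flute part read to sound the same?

First find concert pitch: the French horn in F sounds a perfect fifth below written, so E4 D-flat4 F5 sounds A3 Gb3 Bb4.
Then write for alto flute: it sounds a perfect fourth below written, so the part must be a perfect fourth above concert.
A3 → D4
Gb3 → Cb4
Bb4 → Eb5

D4 Cb4 Eb5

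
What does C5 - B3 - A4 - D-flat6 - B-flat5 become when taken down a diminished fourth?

C5 to G#4
B3 to F##3
A4 to E#4
Db6 to A5
Bb5 to F#5

G#4 F##3 E#4 A5 F#5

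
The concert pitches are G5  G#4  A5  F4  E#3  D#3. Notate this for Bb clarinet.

A5 A#4 B5 G4 F##3 E#3

The Bb clarinet sounds a major second below written, so the written part must be a major second above concert — transpose each note up.
G5 -> A5
G#4 -> A#4
A5 -> B5
F4 -> G4
E#3 -> F##3
D#3 -> E#3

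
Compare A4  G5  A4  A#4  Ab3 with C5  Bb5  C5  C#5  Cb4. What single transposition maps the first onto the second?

up a minor third

From A4 to C5 is 3 letter names — a third of some quality.
A4 to C5 is 3 semitones, which makes it a minor third; the second version is higher, so the direction is up.
Checking another pair — Ab3 → Cb4 — gives the same interval.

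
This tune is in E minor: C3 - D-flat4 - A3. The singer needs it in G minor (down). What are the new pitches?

E minor to G minor down is a major sixth, so every note moves down by that interval.
C3 becomes Eb2
Db4 becomes Fb3
A3 becomes C3

Eb2 Fb3 C3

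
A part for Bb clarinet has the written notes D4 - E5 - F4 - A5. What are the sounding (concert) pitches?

C4 D5 Eb4 G5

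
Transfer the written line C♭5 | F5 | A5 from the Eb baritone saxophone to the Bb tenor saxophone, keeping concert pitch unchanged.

First find concert pitch: the Eb baritone saxophone sounds a major thirteenth below written, so C♭5 F5 A5 sounds Ebb3 Ab3 C4.
Then write for Bb tenor saxophone: it sounds a major ninth below written, so the part must be a major ninth above concert.
Ebb3 → Fb4
Ab3 → Bb4
C4 → D5

Fb4 Bb4 D5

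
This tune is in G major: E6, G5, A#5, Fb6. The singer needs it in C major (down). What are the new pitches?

From G down to C is a perfect fifth; apply that to each pitch.
E6 → A5
G5 → C5
A#5 → D#5
Fb6 → Bbb5

A5 C5 D#5 Bbb5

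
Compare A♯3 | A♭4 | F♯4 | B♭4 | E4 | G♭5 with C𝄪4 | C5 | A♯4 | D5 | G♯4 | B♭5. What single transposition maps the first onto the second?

From A#3 to C##4 is 3 letter names — a third of some quality.
A#3 to C##4 is 4 semitones, which makes it a major third; the second version is higher, so the direction is up.
Checking another pair — Gb5 → Bb5 — gives the same interval.

up a major third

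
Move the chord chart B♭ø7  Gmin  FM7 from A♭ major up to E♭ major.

A♭ major up to E♭ major is a perfect fifth; each chord root moves by that interval while the quality stays the same.
B♭ø7: root B♭ up a perfect fifth → F, giving Fø7.
Gmin: root G up a perfect fifth → D, giving Dmin.
FM7: root F up a perfect fifth → C, giving CM7.

Fø7 Dmin CM7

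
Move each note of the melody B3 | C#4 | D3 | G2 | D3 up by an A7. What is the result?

An augmented seventh up from B3 gives A##4.
An augmented seventh up from C#4 gives B##4.
D3 up an augmented seventh is C##4.
G2 up an augmented seventh is F##3.
D3: a seventh up reaches C, and 12 semitones makes it C##4.

A##4 B##4 C##4 F##3 C##4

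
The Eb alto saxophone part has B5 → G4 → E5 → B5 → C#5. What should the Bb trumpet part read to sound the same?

E5 C4 A4 E5 F#4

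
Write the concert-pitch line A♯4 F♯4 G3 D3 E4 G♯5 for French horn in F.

E#5 C#5 D4 A3 B4 D#6

Written C4 sounds as F3 on the French horn in F, so concert pitches are written a perfect fifth up.
A#4 becomes E#5
F#4 becomes C#5
G3 becomes D4
D3 becomes A3
E4 becomes B4
G#5 becomes D#6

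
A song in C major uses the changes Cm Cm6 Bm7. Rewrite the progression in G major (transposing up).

Gm Gm6 F#m7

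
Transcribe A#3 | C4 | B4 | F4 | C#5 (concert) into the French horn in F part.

Written C4 sounds as F3 on the French horn in F, so concert pitches are written a perfect fifth up.
A#3 → E#4
C4 → G4
B4 → F#5
F4 → C5
C#5 → G#5

E#4 G4 F#5 C5 G#5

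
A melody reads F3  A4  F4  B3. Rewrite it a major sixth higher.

F3: a sixth up reaches D, and 9 semitones makes it D4.
A4: a sixth up reaches F, and 9 semitones makes it F#5.
F4: a sixth up reaches D, and 9 semitones makes it D5.
B3 up a major sixth is G#4.

D4 F#5 D5 G#4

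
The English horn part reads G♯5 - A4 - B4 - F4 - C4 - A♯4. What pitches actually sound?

C#5 D4 E4 Bb3 F3 D#4

Written C4 on the English horn sounds as F3, a perfect fifth lower; apply that shift to every note.
G#5 becomes C#5
A4 becomes D4
B4 becomes E4
F4 becomes Bb3
C4 becomes F3
A#4 becomes D#4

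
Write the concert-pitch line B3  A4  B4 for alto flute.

The alto flute sounds a perfect fourth below written, so the written part must be a perfect fourth above concert — transpose each note up.
B3 -> E4
A4 -> D5
B4 -> E5

E4 D5 E5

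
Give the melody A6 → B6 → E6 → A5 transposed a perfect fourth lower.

E6 F#6 B5 E5

A6 gives E6
B6 gives F#6
E6 gives B5
A5 gives E5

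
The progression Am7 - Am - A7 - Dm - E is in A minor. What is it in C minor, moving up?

Cm7 Cm C7 Fm G

A minor up to C minor is a minor third; each chord root moves by that interval while the quality stays the same.
Am7: root A up a minor third → C, giving Cm7.
Am: root A up a minor third → C, giving Cm.
A7: root A up a minor third → C, giving C7.
Dm: root D up a minor third → F, giving Fm.
E: root E up a minor third → G, giving G.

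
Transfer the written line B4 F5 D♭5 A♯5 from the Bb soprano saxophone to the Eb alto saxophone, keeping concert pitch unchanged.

F#5 C6 Ab5 E#6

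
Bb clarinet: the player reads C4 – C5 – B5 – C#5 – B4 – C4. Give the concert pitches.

Written C4 on the Bb clarinet sounds as Bb3, a major second lower; apply that shift to every note.
C4 → Bb3
C5 → Bb4
B5 → A5
C#5 → B4
B4 → A4
C4 → Bb3

Bb3 Bb4 A5 B4 A4 Bb3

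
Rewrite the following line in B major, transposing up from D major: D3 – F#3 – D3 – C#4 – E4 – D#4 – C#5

B3 D#4 B3 A#4 C#5 B#4 A#5

From D up to B is a major sixth; apply that to each pitch.
D3 -> B3
F#3 -> D#4
D3 -> B3
C#4 -> A#4
E4 -> C#5
D#4 -> B#4
C#5 -> A#5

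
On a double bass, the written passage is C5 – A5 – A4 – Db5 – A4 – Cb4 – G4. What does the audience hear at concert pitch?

The double bass sounds a perfect octave below written, so transpose each written note down a perfect octave.
C5 to C4
A5 to A4
A4 to A3
Db5 to Db4
A4 to A3
Cb4 to Cb3
G4 to G3

C4 A4 A3 Db4 A3 Cb3 G3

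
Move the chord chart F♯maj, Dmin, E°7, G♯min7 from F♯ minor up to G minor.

F♯ minor up to G minor is a minor second; each chord root moves by that interval while the quality stays the same.
F♯maj: root F♯ up a minor second → G, giving Gmaj.
Dmin: root D up a minor second → Eb, giving Ebmin.
E°7: root E up a minor second → F, giving F°7.
G♯min7: root G♯ up a minor second → A, giving Amin7.

Gmaj Ebmin F°7 Amin7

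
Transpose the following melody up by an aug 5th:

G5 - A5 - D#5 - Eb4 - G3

G5 -> D#6
A5 -> E#6
D#5 -> A##5
Eb4 -> B4
G3 -> D#4

D#6 E#6 A##5 B4 D#4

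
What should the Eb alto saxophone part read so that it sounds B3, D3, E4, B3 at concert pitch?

G#4 B3 C#5 G#4

The Eb alto saxophone sounds a major sixth below written, so the written part must be a major sixth above concert — transpose each note up.
B3 gives G#4
D3 gives B3
E4 gives C#5
B3 gives G#4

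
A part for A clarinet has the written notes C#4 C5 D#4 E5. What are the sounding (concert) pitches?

A#3 A4 B#3 C#5

The A clarinet sounds a minor third below written, so transpose each written note down a minor third.
C#4 → A#3
C5 → A4
D#4 → B#3
E5 → C#5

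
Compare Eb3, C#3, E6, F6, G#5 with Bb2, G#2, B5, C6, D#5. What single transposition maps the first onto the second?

down a perfect fourth

Take the first pair: Eb3 → Bb2. E to B spans 4 letter names, so the interval is some kind of fourth.
Bb2 to Eb3 is 5 semitones, which makes it a perfect fourth; the second version is lower, so the direction is down.
Checking another pair — G#5 → D#5 — gives the same interval.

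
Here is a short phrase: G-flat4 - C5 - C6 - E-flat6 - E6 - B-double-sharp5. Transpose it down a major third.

Gb4 -> Ebb4
C5 -> Ab4
C6 -> Ab5
Eb6 -> Cb6
E6 -> C6
B##5 -> G##5

Ebb4 Ab4 Ab5 Cb6 C6 G##5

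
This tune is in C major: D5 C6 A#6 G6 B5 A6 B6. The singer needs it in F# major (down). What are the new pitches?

G#4 F#5 D##6 C#6 E#5 D#6 E#6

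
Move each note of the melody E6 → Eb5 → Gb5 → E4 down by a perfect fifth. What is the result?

A5 Ab4 Cb5 A3

E6 -> A5
Eb5 -> Ab4
Gb5 -> Cb5
E4 -> A3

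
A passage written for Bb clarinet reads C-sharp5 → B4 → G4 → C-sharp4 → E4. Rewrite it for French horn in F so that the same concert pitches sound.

F#5 E5 C5 F#4 A4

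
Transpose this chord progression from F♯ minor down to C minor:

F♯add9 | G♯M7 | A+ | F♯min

Cadd9 DM7 Eb+ Cmin

F♯ minor down to C minor is an augmented fourth; each chord root moves by that interval while the quality stays the same.
F♯add9: root F♯ down an augmented fourth → C, giving Cadd9.
G♯M7: root G♯ down an augmented fourth → D, giving DM7.
A+: root A down an augmented fourth → Eb, giving Eb+.
F♯min: root F♯ down an augmented fourth → C, giving Cmin.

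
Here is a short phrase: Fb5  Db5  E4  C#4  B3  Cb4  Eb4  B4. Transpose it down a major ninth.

Ebb4 Cb4 D3 B2 A2 Bbb2 Db3 A3

Fb5 to Ebb4
Db5 to Cb4
E4 to D3
C#4 to B2
B3 to A2
Cb4 to Bbb2
Eb4 to Db3
B4 to A3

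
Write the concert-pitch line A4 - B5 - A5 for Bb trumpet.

B4 C#6 B5

Written C4 sounds as Bb3 on the Bb trumpet, so concert pitches are written a major second up.
A4 gives B4
B5 gives C#6
A5 gives B5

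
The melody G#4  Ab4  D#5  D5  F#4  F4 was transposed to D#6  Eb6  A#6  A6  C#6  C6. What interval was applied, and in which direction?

Take the first pair: G#4 → D#6. G to D spans 12 letter names, so the interval is some kind of twelfth.
G#4 to D#6 is 19 semitones, which makes it a perfect twelfth; the second version is higher, so the direction is up.
Checking another pair — F4 → C6 — gives the same interval.

up a perfect twelfth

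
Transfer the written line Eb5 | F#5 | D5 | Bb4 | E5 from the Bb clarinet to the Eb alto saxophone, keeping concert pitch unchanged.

Bb5 C#6 A5 F5 B5

First find concert pitch: the Bb clarinet sounds a major second below written, so Eb5 F#5 D5 Bb4 E5 sounds Db5 E5 C5 Ab4 D5.
Then write for Eb alto saxophone: it sounds a major sixth below written, so the part must be a major sixth above concert.
Db5 → Bb5
E5 → C#6
C5 → A5
Ab4 → F5
D5 → B5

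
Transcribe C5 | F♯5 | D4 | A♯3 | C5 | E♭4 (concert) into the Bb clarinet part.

D5 G#5 E4 B#3 D5 F4

Written C4 sounds as Bb3 on the Bb clarinet, so concert pitches are written a major second up.
C5 to D5
F#5 to G#5
D4 to E4
A#3 to B#3
C5 to D5
Eb4 to F4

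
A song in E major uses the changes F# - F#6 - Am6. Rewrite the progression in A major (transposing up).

B B6 Dm6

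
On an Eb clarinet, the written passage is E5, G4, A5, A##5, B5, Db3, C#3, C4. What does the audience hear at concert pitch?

G5 Bb4 C6 C##6 D6 Fb3 E3 Eb4

The Eb clarinet sounds a minor third above written, so transpose each written note up a minor third.
E5 becomes G5
G4 becomes Bb4
A5 becomes C6
A##5 becomes C##6
B5 becomes D6
Db3 becomes Fb3
C#3 becomes E3
C4 becomes Eb4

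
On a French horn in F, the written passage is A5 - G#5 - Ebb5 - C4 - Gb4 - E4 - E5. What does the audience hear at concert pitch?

D5 C#5 Abb4 F3 Cb4 A3 A4

The French horn in F sounds a perfect fifth below written, so transpose each written note down a perfect fifth.
A5 -> D5
G#5 -> C#5
Ebb5 -> Abb4
C4 -> F3
Gb4 -> Cb4
E4 -> A3
E5 -> A4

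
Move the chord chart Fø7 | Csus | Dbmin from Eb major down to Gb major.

Eb major down to Gb major is a major sixth; each chord root moves by that interval while the quality stays the same.
Fø7: root F down a major sixth → Ab, giving Abø7.
Csus: root C down a major sixth → Eb, giving Ebsus.
Dbmin: root Db down a major sixth → Fb, giving Fbmin.

Abø7 Ebsus Fbmin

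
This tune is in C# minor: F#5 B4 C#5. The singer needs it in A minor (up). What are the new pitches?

C# minor to A minor up is a minor sixth, so every note moves up by that interval.
F#5 to D6
B4 to G5
C#5 to A5

D6 G5 A5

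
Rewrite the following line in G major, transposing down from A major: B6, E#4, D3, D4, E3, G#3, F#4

A6 D#4 C3 C4 D3 F#3 E4

From A down to G is a major second; apply that to each pitch.
B6 to A6
E#4 to D#4
D3 to C3
D4 to C4
E3 to D3
G#3 to F#3
F#4 to E4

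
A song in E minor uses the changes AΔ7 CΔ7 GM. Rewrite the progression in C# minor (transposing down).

E minor down to C# minor is a minor third; each chord root moves by that interval while the quality stays the same.
AΔ7: root A down a minor third → F#, giving F#Δ7.
CΔ7: root C down a minor third → A, giving AΔ7.
GM: root G down a minor third → E, giving EM.

F#Δ7 AΔ7 EM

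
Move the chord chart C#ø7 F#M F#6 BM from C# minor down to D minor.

C# minor down to D minor is a major seventh; each chord root moves by that interval while the quality stays the same.
C#ø7: root C# down a major seventh → D, giving Dø7.
F#M: root F# down a major seventh → G, giving GM.
F#6: root F# down a major seventh → G, giving G6.
BM: root B down a major seventh → C, giving CM.

Dø7 GM G6 CM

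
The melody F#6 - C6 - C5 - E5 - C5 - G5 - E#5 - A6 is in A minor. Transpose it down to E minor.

From A down to E is a perfect fourth; apply that to each pitch.
F#6 to C#6
C6 to G5
C5 to G4
E5 to B4
C5 to G4
G5 to D5
E#5 to B#4
A6 to E6

C#6 G5 G4 B4 G4 D5 B#4 E6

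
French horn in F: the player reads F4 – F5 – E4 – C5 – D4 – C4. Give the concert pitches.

Bb3 Bb4 A3 F4 G3 F3

The French horn in F sounds a perfect fifth below written, so transpose each written note down a perfect fifth.
F4 becomes Bb3
F5 becomes Bb4
E4 becomes A3
C5 becomes F4
D4 becomes G3
C4 becomes F3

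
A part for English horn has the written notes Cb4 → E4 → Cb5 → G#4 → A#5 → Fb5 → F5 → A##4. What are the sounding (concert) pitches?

The English horn sounds a perfect fifth below written, so transpose each written note down a perfect fifth.
Cb4 becomes Fb3
E4 becomes A3
Cb5 becomes Fb4
G#4 becomes C#4
A#5 becomes D#5
Fb5 becomes Bbb4
F5 becomes Bb4
A##4 becomes D##4

Fb3 A3 Fb4 C#4 D#5 Bbb4 Bb4 D##4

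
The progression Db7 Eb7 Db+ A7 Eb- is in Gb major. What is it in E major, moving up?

B7 C#7 B+ F##7 C#-

Gb major up to E major is an augmented sixth; each chord root moves by that interval while the quality stays the same.
Db7: root Db up an augmented sixth → B, giving B7.
Eb7: root Eb up an augmented sixth → C#, giving C#7.
Db+: root Db up an augmented sixth → B, giving B+.
A7: root A up an augmented sixth → F##, giving F##7.
Eb-: root Eb up an augmented sixth → C#, giving C#-.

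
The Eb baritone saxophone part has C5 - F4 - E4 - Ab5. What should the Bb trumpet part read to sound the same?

First find concert pitch: the Eb baritone saxophone sounds a major thirteenth below written, so C5 F4 E4 Ab5 sounds Eb3 Ab2 G2 Cb4.
Then write for Bb trumpet: it sounds a major second below written, so the part must be a major second above concert.
Eb3 → F3
Ab2 → Bb2
G2 → A2
Cb4 → Db4

F3 Bb2 A2 Db4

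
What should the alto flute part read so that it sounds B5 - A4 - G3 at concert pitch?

Written C4 sounds as G3 on the alto flute, so concert pitches are written a perfect fourth up.
B5 gives E6
A4 gives D5
G3 gives C4

E6 D5 C4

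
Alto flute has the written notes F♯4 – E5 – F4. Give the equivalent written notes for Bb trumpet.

D#4 C#5 D4

First find concert pitch: the alto flute sounds a perfect fourth below written, so F♯4 E5 F4 sounds C#4 B4 C4.
Then write for Bb trumpet: it sounds a major second below written, so the part must be a major second above concert.
C#4 → D#4
B4 → C#5
C4 → D4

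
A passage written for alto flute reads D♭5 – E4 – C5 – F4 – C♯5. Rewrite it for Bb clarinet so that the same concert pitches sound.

First find concert pitch: the alto flute sounds a perfect fourth below written, so D♭5 E4 C5 F4 C♯5 sounds Ab4 B3 G4 C4 G#4.
Then write for Bb clarinet: it sounds a major second below written, so the part must be a major second above concert.
Ab4 → Bb4
B3 → C#4
G4 → A4
C4 → D4
G#4 → A#4

Bb4 C#4 A4 D4 A#4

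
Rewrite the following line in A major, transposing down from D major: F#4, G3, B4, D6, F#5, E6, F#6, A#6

C#4 D3 F#4 A5 C#5 B5 C#6 E#6

D major to A major down is a perfect fourth, so every note moves down by that interval.
F#4 to C#4
G3 to D3
B4 to F#4
D6 to A5
F#5 to C#5
E6 to B5
F#6 to C#6
A#6 to E#6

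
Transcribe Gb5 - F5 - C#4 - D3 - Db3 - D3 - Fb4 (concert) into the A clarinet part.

Written C4 sounds as A3 on the A clarinet, so concert pitches are written a minor third up.
Gb5 gives Bbb5
F5 gives Ab5
C#4 gives E4
D3 gives F3
Db3 gives Fb3
D3 gives F3
Fb4 gives Abb4

Bbb5 Ab5 E4 F3 Fb3 F3 Abb4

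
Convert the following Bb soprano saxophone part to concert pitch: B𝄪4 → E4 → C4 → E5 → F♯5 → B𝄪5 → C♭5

The Bb soprano saxophone sounds a major second below written, so transpose each written note down a major second.
B##4 becomes A##4
E4 becomes D4
C4 becomes Bb3
E5 becomes D5
F#5 becomes E5
B##5 becomes A##5
Cb5 becomes Bbb4

A##4 D4 Bb3 D5 E5 A##5 Bbb4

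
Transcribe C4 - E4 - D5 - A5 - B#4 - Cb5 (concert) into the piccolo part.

Written C4 sounds as C5 on the piccolo, so concert pitches are written a perfect octave down.
C4 becomes C3
E4 becomes E3
D5 becomes D4
A5 becomes A4
B#4 becomes B#3
Cb5 becomes Cb4

C3 E3 D4 A4 B#3 Cb4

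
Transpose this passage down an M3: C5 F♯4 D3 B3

Ab4 D4 Bb2 G3

C5 -> Ab4
F#4 -> D4
D3 -> Bb2
B3 -> G3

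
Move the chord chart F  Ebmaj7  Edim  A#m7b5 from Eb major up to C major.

Eb major up to C major is a major sixth; each chord root moves by that interval while the quality stays the same.
F: root F up a major sixth → D, giving D.
Ebmaj7: root Eb up a major sixth → C, giving Cmaj7.
Edim: root E up a major sixth → C#, giving C#dim.
A#m7b5: root A# up a major sixth → F##, giving F##m7b5.

D Cmaj7 C#dim F##m7b5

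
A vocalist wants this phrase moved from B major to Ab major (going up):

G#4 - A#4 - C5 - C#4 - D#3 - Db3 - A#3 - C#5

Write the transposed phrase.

F5 G5 Bbb5 Bb4 C4 Cbb4 G4 Bb5

From B up to Ab is a diminished seventh; apply that to each pitch.
G#4 gives F5
A#4 gives G5
C5 gives Bbb5
C#4 gives Bb4
D#3 gives C4
Db3 gives Cbb4
A#3 gives G4
C#5 gives Bb5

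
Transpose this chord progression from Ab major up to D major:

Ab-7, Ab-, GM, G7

D-7 D- C#M C#7

Ab major up to D major is an augmented fourth; each chord root moves by that interval while the quality stays the same.
Ab-7: root Ab up an augmented fourth → D, giving D-7.
Ab-: root Ab up an augmented fourth → D, giving D-.
GM: root G up an augmented fourth → C#, giving C#M.
G7: root G up an augmented fourth → C#, giving C#7.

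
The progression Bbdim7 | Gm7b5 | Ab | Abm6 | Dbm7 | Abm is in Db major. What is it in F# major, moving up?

Db major up to F# major is an augmented third; each chord root moves by that interval while the quality stays the same.
Bbdim7: root Bb up an augmented third → D#, giving D#dim7.
Gm7b5: root G up an augmented third → B#, giving B#m7b5.
Ab: root Ab up an augmented third → C#, giving C#.
Abm6: root Ab up an augmented third → C#, giving C#m6.
Dbm7: root Db up an augmented third → F#, giving F#m7.
Abm: root Ab up an augmented third → C#, giving C#m.

D#dim7 B#m7b5 C# C#m6 F#m7 C#m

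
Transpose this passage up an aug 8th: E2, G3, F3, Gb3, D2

E2 up an augmented octave is E#3.
An augmented octave up from G3 gives G#4.
F3 up an augmented octave is F#4.
Gb3: an octave up reaches G, and 13 semitones makes it G4.
D2: an octave up reaches D, and 13 semitones makes it D#3.

E#3 G#4 F#4 G4 D#3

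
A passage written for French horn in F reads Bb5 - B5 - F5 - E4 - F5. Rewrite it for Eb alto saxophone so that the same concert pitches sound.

C6 C#6 G5 F#4 G5

First find concert pitch: the French horn in F sounds a perfect fifth below written, so Bb5 B5 F5 E4 F5 sounds Eb5 E5 Bb4 A3 Bb4.
Then write for Eb alto saxophone: it sounds a major sixth below written, so the part must be a major sixth above concert.
Eb5 → C6
E5 → C#6
Bb4 → G5
A3 → F#4
Bb4 → G5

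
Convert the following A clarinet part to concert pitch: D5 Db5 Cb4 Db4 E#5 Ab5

B4 Bb4 Ab3 Bb3 C##5 F5

Written C4 on the A clarinet sounds as A3, a minor third lower; apply that shift to every note.
D5 to B4
Db5 to Bb4
Cb4 to Ab3
Db4 to Bb3
E#5 to C##5
Ab5 to F5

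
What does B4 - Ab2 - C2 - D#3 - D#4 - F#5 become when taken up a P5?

F#5 Eb3 G2 A#3 A#4 C#6

B4 becomes F#5
Ab2 becomes Eb3
C2 becomes G2
D#3 becomes A#3
D#4 becomes A#4
F#5 becomes C#6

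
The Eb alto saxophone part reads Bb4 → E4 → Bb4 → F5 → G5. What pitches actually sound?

Written C4 on the Eb alto saxophone sounds as Eb3, a major sixth lower; apply that shift to every note.
Bb4 to Db4
E4 to G3
Bb4 to Db4
F5 to Ab4
G5 to Bb4

Db4 G3 Db4 Ab4 Bb4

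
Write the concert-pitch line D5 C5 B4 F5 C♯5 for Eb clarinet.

B4 A4 G#4 D5 A#4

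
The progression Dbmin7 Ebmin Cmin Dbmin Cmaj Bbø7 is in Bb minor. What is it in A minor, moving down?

Bb minor down to A minor is a minor second; each chord root moves by that interval while the quality stays the same.
Dbmin7: root Db down a minor second → C, giving Cmin7.
Ebmin: root Eb down a minor second → D, giving Dmin.
Cmin: root C down a minor second → B, giving Bmin.
Dbmin: root Db down a minor second → C, giving Cmin.
Cmaj: root C down a minor second → B, giving Bmaj.
Bbø7: root Bb down a minor second → A, giving Aø7.

Cmin7 Dmin Bmin Cmin Bmaj Aø7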